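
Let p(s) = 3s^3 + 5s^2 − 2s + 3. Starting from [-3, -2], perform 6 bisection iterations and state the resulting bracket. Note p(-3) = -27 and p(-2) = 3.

s = -2.5 gives p = -7.625, negative; keep [-2.5, -2]
s = -2.25 gives p = -1.359375, negative; keep [-2.25, -2]
s = -2.125 gives p = 1.041016, positive; keep [-2.25, -2.125]
s = -2.1875 gives p = -0.1018, negative; keep [-2.1875, -2.125]
s = -2.15625 gives p = 0.4837, positive; keep [-2.1875, -2.15625]
s = -2.171875 gives p = 0.1945, positive; keep [-2.1875, -2.171875]

[-2.1875, -2.171875]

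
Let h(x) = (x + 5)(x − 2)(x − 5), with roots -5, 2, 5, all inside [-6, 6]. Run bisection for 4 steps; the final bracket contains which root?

-5

midpoint 0: h = 50 > 0 → [-6, 0]
midpoint -3: h = 80 > 0 → [-6, -3]
midpoint -4.5: h = 30.875 > 0 → [-6, -4.5]
midpoint -5.25: h = -18.5781 < 0 → [-5.25, -4.5]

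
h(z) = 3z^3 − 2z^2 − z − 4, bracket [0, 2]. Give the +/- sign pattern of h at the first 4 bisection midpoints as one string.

-+--

m = 1, h(m) = -4 (−); new bracket [1, 2]
m = 1.5, h(m) = 0.125 (+); new bracket [1, 1.5]
m = 1.25, h(m) = -2.515625 (−); new bracket [1.25, 1.5]
m = 1.375, h(m) = -1.3574 (−); new bracket [1.375, 1.5]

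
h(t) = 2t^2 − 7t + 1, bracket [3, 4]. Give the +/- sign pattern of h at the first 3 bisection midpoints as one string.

+-+

m = 3.5, h(m) = 1 (+); new bracket [3, 3.5]
m = 3.25, h(m) = -0.625 (−); new bracket [3.25, 3.5]
m = 3.375, h(m) = 0.15625 (+); new bracket [3.25, 3.375]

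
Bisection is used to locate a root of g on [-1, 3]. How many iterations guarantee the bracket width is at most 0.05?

7

Width after n steps is 4/2^n. Need 2^n ≥ 4/0.05 = 80.
2^6 = 64 < 80 ≤ 2^7 = 128, so n = 7.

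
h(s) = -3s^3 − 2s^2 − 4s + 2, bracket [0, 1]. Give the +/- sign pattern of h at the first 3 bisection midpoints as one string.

-++

m = 0.5, h(m) = -0.875 (−); new bracket [0, 0.5]
m = 0.25, h(m) = 0.828125 (+); new bracket [0.25, 0.5]
m = 0.375, h(m) = 0.060547 (+); new bracket [0.375, 0.5]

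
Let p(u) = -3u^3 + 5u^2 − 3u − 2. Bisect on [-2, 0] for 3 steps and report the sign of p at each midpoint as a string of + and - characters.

m = -1, p(m) = 9 (+); new bracket [-1, 0]
m = -0.5, p(m) = 1.125 (+); new bracket [-0.5, 0]
m = -0.25, p(m) = -0.890625 (−); new bracket [-0.5, -0.25]

++-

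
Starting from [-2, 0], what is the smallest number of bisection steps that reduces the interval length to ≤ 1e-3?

Width after n steps is 2/2^n. Need 2^n ≥ 2/1e-3 = 2000.
2^10 = 1024 < 2000 ≤ 2^11 = 2048, so n = 11.

11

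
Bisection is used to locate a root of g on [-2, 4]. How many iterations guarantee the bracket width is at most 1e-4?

Width after n steps is 6/2^n. Need 2^n ≥ 6/1e-4 = 60000.
2^15 = 32768 < 60000 ≤ 2^16 = 65536, so n = 16.

16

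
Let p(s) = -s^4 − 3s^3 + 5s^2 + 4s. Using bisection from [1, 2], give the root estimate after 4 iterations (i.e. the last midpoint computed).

s = 1.5 gives p = 2.0625, positive; keep [1.5, 2]
s = 1.75 gives p = -3.144531, negative; keep [1.5, 1.75]
s = 1.625 gives p = -0.142822, negative; keep [1.5, 1.625]
s = 1.5625 gives p = 1.0525, positive; keep [1.5625, 1.625]

1.5625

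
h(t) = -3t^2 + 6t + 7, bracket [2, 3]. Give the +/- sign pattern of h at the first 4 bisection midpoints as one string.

t = 2.5 gives h = 3.25, positive; keep [2.5, 3]
t = 2.75 gives h = 0.8125, positive; keep [2.75, 3]
t = 2.875 gives h = -0.546875, negative; keep [2.75, 2.875]
t = 2.8125 gives h = 0.1445, positive; keep [2.8125, 2.875]

++-+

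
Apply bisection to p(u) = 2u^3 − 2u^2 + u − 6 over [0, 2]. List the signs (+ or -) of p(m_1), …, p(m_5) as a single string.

m = 1, p(m) = -5 (−); new bracket [1, 2]
m = 1.5, p(m) = -2.25 (−); new bracket [1.5, 2]
m = 1.75, p(m) = 0.34375 (+); new bracket [1.5, 1.75]
m = 1.625, p(m) = -1.0742 (−); new bracket [1.625, 1.75]
m = 1.6875, p(m) = -0.397 (−); new bracket [1.6875, 1.75]

--+--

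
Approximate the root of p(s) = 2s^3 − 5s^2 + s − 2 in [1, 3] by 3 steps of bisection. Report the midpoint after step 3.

2.25

p(2) = -4 < 0, so the root lies in [2, 3]
p(2.5) = 0.5 > 0, so the root lies in [2, 2.5]
p(2.25) = -2.28125 < 0, so the root lies in [2.25, 2.5]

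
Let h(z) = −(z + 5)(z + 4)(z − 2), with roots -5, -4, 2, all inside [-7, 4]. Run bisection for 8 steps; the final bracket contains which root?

2

midpoint -1.5: h = 30.625 > 0 → [-1.5, 4]
midpoint 1.25: h = 24.609375 > 0 → [1.25, 4]
midpoint 2.625: h = -31.572266 < 0 → [1.25, 2.625]
midpoint 1.9375: h = 2.5745 > 0 → [1.9375, 2.625]
midpoint 2.28125: h = -12.8631 < 0 → [1.9375, 2.28125]
midpoint 2.109375: h = -4.7506 < 0 → [1.9375, 2.109375]
midpoint 2.0234375: h = -0.9915 < 0 → [1.9375, 2.0234375]
midpoint 1.98046875: h = 0.8154 > 0 → [1.98046875, 2.0234375]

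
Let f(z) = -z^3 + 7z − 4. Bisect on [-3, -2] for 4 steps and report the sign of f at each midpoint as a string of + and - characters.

---+

f(-2.5) = -5.875 < 0, so the root lies in [-3, -2.5]
f(-2.75) = -2.453125 < 0, so the root lies in [-3, -2.75]
f(-2.875) = -0.361328 < 0, so the root lies in [-3, -2.875]
f(-2.9375) = 0.7849 > 0, so the root lies in [-2.9375, -2.875]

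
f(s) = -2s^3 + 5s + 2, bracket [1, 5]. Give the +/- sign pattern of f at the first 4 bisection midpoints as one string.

--++

midpoint 3: f = -37 < 0 → [1, 3]
midpoint 2: f = -4 < 0 → [1, 2]
midpoint 1.5: f = 2.75 > 0 → [1.5, 2]
midpoint 1.75: f = 0.0312 > 0 → [1.75, 2]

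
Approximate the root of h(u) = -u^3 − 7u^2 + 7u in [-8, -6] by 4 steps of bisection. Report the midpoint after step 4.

-7.875

m = -7, h(m) = -49 (−); new bracket [-8, -7]
m = -7.5, h(m) = -24.375 (−); new bracket [-8, -7.5]
m = -7.75, h(m) = -9.203125 (−); new bracket [-8, -7.75]
m = -7.875, h(m) = -0.8613 (−); new bracket [-8, -7.875]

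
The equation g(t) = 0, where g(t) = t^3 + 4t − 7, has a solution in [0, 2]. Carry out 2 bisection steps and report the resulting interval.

[1, 1.5]

m = 1, g(m) = -2 (−); new bracket [1, 2]
m = 1.5, g(m) = 2.375 (+); new bracket [1, 1.5]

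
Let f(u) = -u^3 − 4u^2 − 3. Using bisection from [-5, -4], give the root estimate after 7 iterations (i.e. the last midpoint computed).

-4.1796875

f(-4.5) = 7.125 > 0, so the root lies in [-4.5, -4]
f(-4.25) = 1.515625 > 0, so the root lies in [-4.25, -4]
f(-4.125) = -0.873047 < 0, so the root lies in [-4.25, -4.125]
f(-4.1875) = 0.2878 > 0, so the root lies in [-4.1875, -4.125]
f(-4.15625) = -0.3009 < 0, so the root lies in [-4.1875, -4.15625]
f(-4.171875) = -0.0086 < 0, so the root lies in [-4.1875, -4.171875]
f(-4.1796875) = 0.1391 > 0, so the root lies in [-4.1796875, -4.171875]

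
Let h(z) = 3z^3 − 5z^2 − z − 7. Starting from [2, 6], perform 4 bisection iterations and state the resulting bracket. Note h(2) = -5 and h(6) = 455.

[2.25, 2.5]

m = 4, h(m) = 101 (+); new bracket [2, 4]
m = 3, h(m) = 26 (+); new bracket [2, 3]
m = 2.5, h(m) = 6.125 (+); new bracket [2, 2.5]
m = 2.25, h(m) = -0.3906 (−); new bracket [2.25, 2.5]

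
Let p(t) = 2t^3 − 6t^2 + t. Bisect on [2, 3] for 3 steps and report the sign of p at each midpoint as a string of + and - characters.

p(2.5) = -3.75 < 0, so the root lies in [2.5, 3]
p(2.75) = -1.03125 < 0, so the root lies in [2.75, 3]
p(2.875) = 0.808594 > 0, so the root lies in [2.75, 2.875]

--+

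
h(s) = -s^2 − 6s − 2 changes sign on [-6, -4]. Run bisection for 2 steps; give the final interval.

m = -5, h(m) = 3 (+); new bracket [-6, -5]
m = -5.5, h(m) = 0.75 (+); new bracket [-6, -5.5]

[-6, -5.5]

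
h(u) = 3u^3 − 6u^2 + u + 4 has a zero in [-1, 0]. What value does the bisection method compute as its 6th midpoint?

midpoint -0.5: h = 1.625 > 0 → [-1, -0.5]
midpoint -0.75: h = -1.390625 < 0 → [-0.75, -0.5]
midpoint -0.625: h = 0.298828 > 0 → [-0.75, -0.625]
midpoint -0.6875: h = -0.4983 < 0 → [-0.6875, -0.625]
midpoint -0.65625: h = -0.0881 < 0 → [-0.65625, -0.625]
midpoint -0.640625: h = 0.1082 > 0 → [-0.65625, -0.640625]

-0.640625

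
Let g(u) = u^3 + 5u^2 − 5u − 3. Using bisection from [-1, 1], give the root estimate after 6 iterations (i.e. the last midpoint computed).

u = 0 gives g = -3, negative; keep [-1, 0]
u = -0.5 gives g = 0.625, positive; keep [-0.5, 0]
u = -0.25 gives g = -1.453125, negative; keep [-0.5, -0.25]
u = -0.375 gives g = -0.4746, negative; keep [-0.5, -0.375]
u = -0.4375 gives g = 0.0608, positive; keep [-0.4375, -0.375]
u = -0.40625 gives g = -0.2106, negative; keep [-0.4375, -0.40625]

-0.40625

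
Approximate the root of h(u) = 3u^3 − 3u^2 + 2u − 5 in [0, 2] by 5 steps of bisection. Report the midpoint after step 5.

midpoint 1: h = -3 < 0 → [1, 2]
midpoint 1.5: h = 1.375 > 0 → [1, 1.5]
midpoint 1.25: h = -1.328125 < 0 → [1.25, 1.5]
midpoint 1.375: h = -0.123 < 0 → [1.375, 1.5]
midpoint 1.4375: h = 0.5872 > 0 → [1.375, 1.4375]

1.4375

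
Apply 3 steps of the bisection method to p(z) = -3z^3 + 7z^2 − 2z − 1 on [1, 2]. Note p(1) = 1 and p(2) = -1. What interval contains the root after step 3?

[1.875, 2]

m = 1.5, p(m) = 1.625 (+); new bracket [1.5, 2]
m = 1.75, p(m) = 0.859375 (+); new bracket [1.75, 2]
m = 1.875, p(m) = 0.083984 (+); new bracket [1.875, 2]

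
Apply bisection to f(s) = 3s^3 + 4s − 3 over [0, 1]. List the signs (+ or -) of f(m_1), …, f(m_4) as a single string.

m = 0.5, f(m) = -0.625 (−); new bracket [0.5, 1]
m = 0.75, f(m) = 1.265625 (+); new bracket [0.5, 0.75]
m = 0.625, f(m) = 0.232422 (+); new bracket [0.5, 0.625]
m = 0.5625, f(m) = -0.2161 (−); new bracket [0.5625, 0.625]

-++-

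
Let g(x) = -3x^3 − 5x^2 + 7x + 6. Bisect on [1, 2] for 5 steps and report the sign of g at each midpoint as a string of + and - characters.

-+--+

midpoint 1.5: g = -4.875 < 0 → [1, 1.5]
midpoint 1.25: g = 1.078125 > 0 → [1.25, 1.5]
midpoint 1.375: g = -1.626953 < 0 → [1.25, 1.375]
midpoint 1.3125: g = -0.2087 < 0 → [1.25, 1.3125]
midpoint 1.28125: g = 0.4508 > 0 → [1.28125, 1.3125]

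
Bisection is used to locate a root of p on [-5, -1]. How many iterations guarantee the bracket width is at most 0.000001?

22

Width after n steps is 4/2^n. Need 2^n ≥ 4/0.000001 = 4000000.
2^21 = 2097152 < 4000000 ≤ 2^22 = 4194304, so n = 22.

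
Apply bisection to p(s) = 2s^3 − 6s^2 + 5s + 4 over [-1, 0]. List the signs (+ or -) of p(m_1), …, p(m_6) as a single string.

s = -0.5 gives p = -0.25, negative; keep [-0.5, 0]
s = -0.25 gives p = 2.34375, positive; keep [-0.5, -0.25]
s = -0.375 gives p = 1.175781, positive; keep [-0.5, -0.375]
s = -0.4375 gives p = 0.4966, positive; keep [-0.5, -0.4375]
s = -0.46875 gives p = 0.1319, positive; keep [-0.5, -0.46875]
s = -0.484375 gives p = -0.0569, negative; keep [-0.484375, -0.46875]

-++++-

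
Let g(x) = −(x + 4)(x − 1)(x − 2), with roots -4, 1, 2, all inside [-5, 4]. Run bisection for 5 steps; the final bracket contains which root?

-4

m = -0.5, g(m) = -13.125 (−); new bracket [-5, -0.5]
m = -2.75, g(m) = -22.265625 (−); new bracket [-5, -2.75]
m = -3.875, g(m) = -3.580078 (−); new bracket [-5, -3.875]
m = -4.4375, g(m) = 15.3142 (+); new bracket [-4.4375, -3.875]
m = -4.15625, g(m) = 4.9599 (+); new bracket [-4.15625, -3.875]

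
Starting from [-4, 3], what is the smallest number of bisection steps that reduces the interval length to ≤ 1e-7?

Width after n steps is 7/2^n. Need 2^n ≥ 7/1e-7 = 70000000.
2^26 = 67108864 < 70000000 ≤ 2^27 = 134217728, so n = 27.

27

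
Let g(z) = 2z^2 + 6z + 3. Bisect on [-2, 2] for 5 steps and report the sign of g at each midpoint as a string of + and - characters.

+-+-+

midpoint 0: g = 3 > 0 → [-2, 0]
midpoint -1: g = -1 < 0 → [-1, 0]
midpoint -0.5: g = 0.5 > 0 → [-1, -0.5]
midpoint -0.75: g = -0.375 < 0 → [-0.75, -0.5]
midpoint -0.625: g = 0.0312 > 0 → [-0.75, -0.625]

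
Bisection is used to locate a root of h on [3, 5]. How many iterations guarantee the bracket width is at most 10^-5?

Width after n steps is 2/2^n. Need 2^n ≥ 2/10^-5 = 200000.
2^17 = 131072 < 200000 ≤ 2^18 = 262144, so n = 18.

18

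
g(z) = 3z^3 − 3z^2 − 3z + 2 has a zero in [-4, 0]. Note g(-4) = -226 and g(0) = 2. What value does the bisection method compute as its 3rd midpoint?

-0.5

m = -2, g(m) = -28 (−); new bracket [-2, 0]
m = -1, g(m) = -1 (−); new bracket [-1, 0]
m = -0.5, g(m) = 2.375 (+); new bracket [-1, -0.5]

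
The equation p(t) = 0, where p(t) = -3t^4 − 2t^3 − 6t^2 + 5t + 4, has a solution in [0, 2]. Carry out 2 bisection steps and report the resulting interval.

[0.5, 1]

m = 1, p(m) = -2 (−); new bracket [0, 1]
m = 0.5, p(m) = 4.5625 (+); new bracket [0.5, 1]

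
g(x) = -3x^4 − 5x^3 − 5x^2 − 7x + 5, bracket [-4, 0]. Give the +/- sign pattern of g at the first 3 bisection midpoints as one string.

-++

m = -2, g(m) = -9 (−); new bracket [-2, 0]
m = -1, g(m) = 9 (+); new bracket [-2, -1]
m = -1.5, g(m) = 5.9375 (+); new bracket [-2, -1.5]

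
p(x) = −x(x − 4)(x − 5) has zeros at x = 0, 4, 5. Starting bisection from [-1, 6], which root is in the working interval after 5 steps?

midpoint 2.5: p = -9.375 < 0 → [-1, 2.5]
midpoint 0.75: p = -10.359375 < 0 → [-1, 0.75]
midpoint -0.125: p = 2.642578 > 0 → [-0.125, 0.75]
midpoint 0.3125: p = -5.4016 < 0 → [-0.125, 0.3125]
midpoint 0.09375: p = -1.7967 < 0 → [-0.125, 0.09375]

0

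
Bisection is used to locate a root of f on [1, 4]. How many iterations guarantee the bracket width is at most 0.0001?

Width after n steps is 3/2^n. Need 2^n ≥ 3/0.0001 = 30000.
2^14 = 16384 < 30000 ≤ 2^15 = 32768, so n = 15.

15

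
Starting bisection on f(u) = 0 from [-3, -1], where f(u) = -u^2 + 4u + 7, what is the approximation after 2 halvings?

-1.5

m = -2, f(m) = -5 (−); new bracket [-2, -1]
m = -1.5, f(m) = -1.25 (−); new bracket [-1.5, -1]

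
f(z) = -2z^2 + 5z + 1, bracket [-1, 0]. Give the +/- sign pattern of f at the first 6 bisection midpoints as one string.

--+-++

z = -0.5 gives f = -2, negative; keep [-0.5, 0]
z = -0.25 gives f = -0.375, negative; keep [-0.25, 0]
z = -0.125 gives f = 0.34375, positive; keep [-0.25, -0.125]
z = -0.1875 gives f = -0.0078, negative; keep [-0.1875, -0.125]
z = -0.15625 gives f = 0.1699, positive; keep [-0.1875, -0.15625]
z = -0.171875 gives f = 0.0815, positive; keep [-0.1875, -0.171875]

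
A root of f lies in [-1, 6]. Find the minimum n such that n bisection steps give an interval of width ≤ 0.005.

Width after n steps is 7/2^n. Need 2^n ≥ 7/0.005 = 1400.
2^10 = 1024 < 1400 ≤ 2^11 = 2048, so n = 11.

11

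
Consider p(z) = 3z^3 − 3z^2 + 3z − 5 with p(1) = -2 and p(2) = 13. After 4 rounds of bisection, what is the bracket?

[1.25, 1.3125]

p(1.5) = 2.875 > 0, so the root lies in [1, 1.5]
p(1.25) = -0.078125 < 0, so the root lies in [1.25, 1.5]
p(1.375) = 1.251953 > 0, so the root lies in [1.25, 1.375]
p(1.3125) = 0.5525 > 0, so the root lies in [1.25, 1.3125]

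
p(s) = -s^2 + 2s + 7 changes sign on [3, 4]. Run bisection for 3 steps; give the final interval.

m = 3.5, p(m) = 1.75 (+); new bracket [3.5, 4]
m = 3.75, p(m) = 0.4375 (+); new bracket [3.75, 4]
m = 3.875, p(m) = -0.265625 (−); new bracket [3.75, 3.875]

[3.75, 3.875]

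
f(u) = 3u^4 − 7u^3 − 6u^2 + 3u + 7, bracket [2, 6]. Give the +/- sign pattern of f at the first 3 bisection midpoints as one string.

f(4) = 243 > 0, so the root lies in [2, 4]
f(3) = 16 > 0, so the root lies in [2, 3]
f(2.5) = -15.1875 < 0, so the root lies in [2.5, 3]

++-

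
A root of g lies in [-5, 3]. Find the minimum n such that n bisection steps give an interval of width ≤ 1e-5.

Width after n steps is 8/2^n. Need 2^n ≥ 8/1e-5 = 800000.
2^19 = 524288 < 800000 ≤ 2^20 = 1048576, so n = 20.

20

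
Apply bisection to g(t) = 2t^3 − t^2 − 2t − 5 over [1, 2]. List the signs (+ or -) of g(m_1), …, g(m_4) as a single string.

--+-

t = 1.5 gives g = -3.5, negative; keep [1.5, 2]
t = 1.75 gives g = -0.84375, negative; keep [1.75, 2]
t = 1.875 gives g = 0.917969, positive; keep [1.75, 1.875]
t = 1.8125 gives g = -0.0015, negative; keep [1.8125, 1.875]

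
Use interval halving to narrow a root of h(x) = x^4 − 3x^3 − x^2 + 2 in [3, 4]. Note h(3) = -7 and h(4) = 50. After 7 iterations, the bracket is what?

[3.2421875, 3.25]

h(3.5) = 11.1875 > 0, so the root lies in [3, 3.5]
h(3.25) = 0.019531 > 0, so the root lies in [3, 3.25]
h(3.125) = -3.950928 < 0, so the root lies in [3.125, 3.25]
h(3.1875) = -2.0879 < 0, so the root lies in [3.1875, 3.25]
h(3.21875) = -1.0656 < 0, so the root lies in [3.21875, 3.25]
h(3.234375) = -0.531 < 0, so the root lies in [3.234375, 3.25]
h(3.2421875) = -0.2577 < 0, so the root lies in [3.2421875, 3.25]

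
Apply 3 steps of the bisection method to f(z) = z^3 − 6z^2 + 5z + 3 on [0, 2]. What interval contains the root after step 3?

m = 1, f(m) = 3 (+); new bracket [1, 2]
m = 1.5, f(m) = 0.375 (+); new bracket [1.5, 2]
m = 1.75, f(m) = -1.265625 (−); new bracket [1.5, 1.75]

[1.5, 1.75]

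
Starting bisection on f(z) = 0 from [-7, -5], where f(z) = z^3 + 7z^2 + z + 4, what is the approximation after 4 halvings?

z = -6 gives f = 34, positive; keep [-7, -6]
z = -6.5 gives f = 18.625, positive; keep [-7, -6.5]
z = -6.75 gives f = 8.640625, positive; keep [-7, -6.75]
z = -6.875 gives f = 3.0332, positive; keep [-7, -6.875]

-6.875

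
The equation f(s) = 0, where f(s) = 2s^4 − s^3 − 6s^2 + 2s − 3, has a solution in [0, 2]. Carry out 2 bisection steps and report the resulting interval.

m = 1, f(m) = -6 (−); new bracket [1, 2]
m = 1.5, f(m) = -6.75 (−); new bracket [1.5, 2]

[1.5, 2]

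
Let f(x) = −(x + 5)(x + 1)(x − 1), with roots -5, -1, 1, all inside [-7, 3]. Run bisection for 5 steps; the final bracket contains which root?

x = -2 gives f = -9, negative; keep [-7, -2]
x = -4.5 gives f = -9.625, negative; keep [-7, -4.5]
x = -5.75 gives f = 24.046875, positive; keep [-5.75, -4.5]
x = -5.125 gives f = 3.1582, positive; keep [-5.125, -4.5]
x = -4.8125 gives f = -4.155, negative; keep [-5.125, -4.8125]

-5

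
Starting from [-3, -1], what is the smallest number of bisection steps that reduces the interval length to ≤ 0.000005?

Width after n steps is 2/2^n. Need 2^n ≥ 2/0.000005 = 400000.
2^18 = 262144 < 400000 ≤ 2^19 = 524288, so n = 19.

19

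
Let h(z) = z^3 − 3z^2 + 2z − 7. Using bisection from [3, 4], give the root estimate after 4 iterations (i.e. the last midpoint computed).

h(3.5) = 6.125 > 0, so the root lies in [3, 3.5]
h(3.25) = 2.140625 > 0, so the root lies in [3, 3.25]
h(3.125) = 0.470703 > 0, so the root lies in [3, 3.125]
h(3.0625) = -0.2888 < 0, so the root lies in [3.0625, 3.125]

3.0625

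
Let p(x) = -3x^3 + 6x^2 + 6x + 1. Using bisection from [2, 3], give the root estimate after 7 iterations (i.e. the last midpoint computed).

2.7734375

midpoint 2.5: p = 6.625 > 0 → [2.5, 3]
midpoint 2.75: p = 0.484375 > 0 → [2.75, 3]
midpoint 2.875: p = -3.447266 < 0 → [2.75, 2.875]
midpoint 2.8125: p = -1.406 < 0 → [2.75, 2.8125]
midpoint 2.78125: p = -0.4422 < 0 → [2.75, 2.78125]
midpoint 2.765625: p = 0.0257 > 0 → [2.765625, 2.78125]
midpoint 2.7734375: p = -0.2071 < 0 → [2.765625, 2.7734375]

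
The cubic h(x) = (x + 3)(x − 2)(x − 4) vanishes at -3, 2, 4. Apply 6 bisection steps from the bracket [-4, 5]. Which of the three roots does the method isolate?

h(0.5) = 18.375 > 0, so the root lies in [-4, 0.5]
h(-1.75) = 26.953125 > 0, so the root lies in [-4, -1.75]
h(-2.875) = 4.189453 > 0, so the root lies in [-4, -2.875]
h(-3.4375) = -17.6931 < 0, so the root lies in [-3.4375, -2.875]
h(-3.15625) = -5.7655 < 0, so the root lies in [-3.15625, -2.875]
h(-3.015625) = -0.5498 < 0, so the root lies in [-3.015625, -2.875]

-3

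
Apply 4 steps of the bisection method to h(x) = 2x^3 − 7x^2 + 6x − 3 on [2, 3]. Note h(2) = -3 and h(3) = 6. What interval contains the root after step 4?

[2.5, 2.5625]

h(2.5) = -0.5 < 0, so the root lies in [2.5, 3]
h(2.75) = 2.15625 > 0, so the root lies in [2.5, 2.75]
h(2.625) = 0.691406 > 0, so the root lies in [2.5, 2.625]
h(2.5625) = 0.063 > 0, so the root lies in [2.5, 2.5625]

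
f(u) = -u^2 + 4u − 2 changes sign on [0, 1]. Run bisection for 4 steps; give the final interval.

m = 0.5, f(m) = -0.25 (−); new bracket [0.5, 1]
m = 0.75, f(m) = 0.4375 (+); new bracket [0.5, 0.75]
m = 0.625, f(m) = 0.109375 (+); new bracket [0.5, 0.625]
m = 0.5625, f(m) = -0.0664 (−); new bracket [0.5625, 0.625]

[0.5625, 0.625]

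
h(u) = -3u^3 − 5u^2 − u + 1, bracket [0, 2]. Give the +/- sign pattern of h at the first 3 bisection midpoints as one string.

m = 1, h(m) = -8 (−); new bracket [0, 1]
m = 0.5, h(m) = -1.125 (−); new bracket [0, 0.5]
m = 0.25, h(m) = 0.390625 (+); new bracket [0.25, 0.5]

--+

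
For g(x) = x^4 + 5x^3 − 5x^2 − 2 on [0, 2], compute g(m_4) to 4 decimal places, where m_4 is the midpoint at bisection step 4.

0.3928

x = 1 gives g = -1, negative; keep [1, 2]
x = 1.5 gives g = 8.6875, positive; keep [1, 1.5]
x = 1.25 gives g = 2.394531, positive; keep [1, 1.25]
x = 1.125 gives g = 0.3928, positive; keep [1, 1.125]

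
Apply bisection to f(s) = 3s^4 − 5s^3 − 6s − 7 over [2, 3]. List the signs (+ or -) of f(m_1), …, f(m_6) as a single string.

+-++++

m = 2.5, f(m) = 17.0625 (+); new bracket [2, 2.5]
m = 2.25, f(m) = -0.566406 (−); new bracket [2.25, 2.5]
m = 2.375, f(m) = 7.217529 (+); new bracket [2.25, 2.375]
m = 2.3125, f(m) = 3.085 (+); new bracket [2.25, 2.3125]
m = 2.28125, f(m) = 1.2012 (+); new bracket [2.25, 2.28125]
m = 2.265625, f(m) = 0.3032 (+); new bracket [2.25, 2.265625]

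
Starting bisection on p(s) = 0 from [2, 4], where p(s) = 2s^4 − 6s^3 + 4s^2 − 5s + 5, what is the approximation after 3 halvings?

s = 3 gives p = 26, positive; keep [2, 3]
s = 2.5 gives p = 1.875, positive; keep [2, 2.5]
s = 2.25 gives p = -3.085938, negative; keep [2.25, 2.5]

2.25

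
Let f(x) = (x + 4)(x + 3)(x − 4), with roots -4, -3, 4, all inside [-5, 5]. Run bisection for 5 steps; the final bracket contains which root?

f(0) = -48 < 0, so the root lies in [0, 5]
f(2.5) = -53.625 < 0, so the root lies in [2.5, 5]
f(3.75) = -13.078125 < 0, so the root lies in [3.75, 5]
f(4.375) = 23.1621 > 0, so the root lies in [3.75, 4.375]
f(4.0625) = 3.5588 > 0, so the root lies in [3.75, 4.0625]

4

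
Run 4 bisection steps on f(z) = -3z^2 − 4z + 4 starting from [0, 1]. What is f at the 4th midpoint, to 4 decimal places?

midpoint 0.5: f = 1.25 > 0 → [0.5, 1]
midpoint 0.75: f = -0.6875 < 0 → [0.5, 0.75]
midpoint 0.625: f = 0.328125 > 0 → [0.625, 0.75]
midpoint 0.6875: f = -0.168 < 0 → [0.625, 0.6875]

-0.1680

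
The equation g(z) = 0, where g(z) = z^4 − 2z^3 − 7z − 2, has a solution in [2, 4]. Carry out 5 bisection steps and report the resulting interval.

[2.875, 2.9375]

g(3) = 4 > 0, so the root lies in [2, 3]
g(2.5) = -11.6875 < 0, so the root lies in [2.5, 3]
g(2.75) = -5.652344 < 0, so the root lies in [2.75, 3]
g(2.875) = -1.3318 < 0, so the root lies in [2.875, 3]
g(2.9375) = 1.2007 > 0, so the root lies in [2.875, 2.9375]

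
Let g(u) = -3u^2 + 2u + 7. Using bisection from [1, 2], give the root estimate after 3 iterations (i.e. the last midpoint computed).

1.875

m = 1.5, g(m) = 3.25 (+); new bracket [1.5, 2]
m = 1.75, g(m) = 1.3125 (+); new bracket [1.75, 2]
m = 1.875, g(m) = 0.203125 (+); new bracket [1.875, 2]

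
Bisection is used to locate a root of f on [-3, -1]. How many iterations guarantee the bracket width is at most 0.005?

Width after n steps is 2/2^n. Need 2^n ≥ 2/0.005 = 400.
2^8 = 256 < 400 ≤ 2^9 = 512, so n = 9.

9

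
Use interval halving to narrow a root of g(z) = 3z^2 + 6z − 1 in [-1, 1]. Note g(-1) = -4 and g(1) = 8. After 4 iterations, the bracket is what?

[0.125, 0.25]

z = 0 gives g = -1, negative; keep [0, 1]
z = 0.5 gives g = 2.75, positive; keep [0, 0.5]
z = 0.25 gives g = 0.6875, positive; keep [0, 0.25]
z = 0.125 gives g = -0.2031, negative; keep [0.125, 0.25]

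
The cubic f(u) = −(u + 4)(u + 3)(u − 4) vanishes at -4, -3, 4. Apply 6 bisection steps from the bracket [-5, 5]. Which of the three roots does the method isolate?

m = 0, f(m) = 48 (+); new bracket [0, 5]
m = 2.5, f(m) = 53.625 (+); new bracket [2.5, 5]
m = 3.75, f(m) = 13.078125 (+); new bracket [3.75, 5]
m = 4.375, f(m) = -23.1621 (−); new bracket [3.75, 4.375]
m = 4.0625, f(m) = -3.5588 (−); new bracket [3.75, 4.0625]
m = 3.90625, f(m) = 5.119 (+); new bracket [3.90625, 4.0625]

4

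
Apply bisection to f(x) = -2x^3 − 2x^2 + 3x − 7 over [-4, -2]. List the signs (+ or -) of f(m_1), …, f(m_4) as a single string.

++-+

midpoint -3: f = 20 > 0 → [-3, -2]
midpoint -2.5: f = 4.25 > 0 → [-2.5, -2]
midpoint -2.25: f = -1.09375 < 0 → [-2.5, -2.25]
midpoint -2.375: f = 1.3867 > 0 → [-2.375, -2.25]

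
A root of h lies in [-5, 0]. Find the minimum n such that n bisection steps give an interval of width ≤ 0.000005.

Width after n steps is 5/2^n. Need 2^n ≥ 5/0.000005 = 1000000.
2^19 = 524288 < 1000000 ≤ 2^20 = 1048576, so n = 20.

20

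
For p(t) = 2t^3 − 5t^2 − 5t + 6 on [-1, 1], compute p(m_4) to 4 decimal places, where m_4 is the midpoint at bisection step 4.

-0.8633

p(0) = 6 > 0, so the root lies in [0, 1]
p(0.5) = 2.5 > 0, so the root lies in [0.5, 1]
p(0.75) = 0.28125 > 0, so the root lies in [0.75, 1]
p(0.875) = -0.8633 < 0, so the root lies in [0.75, 0.875]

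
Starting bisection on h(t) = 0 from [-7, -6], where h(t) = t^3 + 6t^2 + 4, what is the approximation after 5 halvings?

t = -6.5 gives h = -17.125, negative; keep [-6.5, -6]
t = -6.25 gives h = -5.765625, negative; keep [-6.25, -6]
t = -6.125 gives h = -0.689453, negative; keep [-6.125, -6]
t = -6.0625 gives h = 1.7029, positive; keep [-6.125, -6.0625]
t = -6.09375 gives h = 0.5187, positive; keep [-6.125, -6.09375]

-6.09375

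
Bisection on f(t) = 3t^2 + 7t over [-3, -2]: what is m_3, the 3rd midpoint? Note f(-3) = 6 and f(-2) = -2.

-2.375

f(-2.5) = 1.25 > 0, so the root lies in [-2.5, -2]
f(-2.25) = -0.5625 < 0, so the root lies in [-2.5, -2.25]
f(-2.375) = 0.296875 > 0, so the root lies in [-2.375, -2.25]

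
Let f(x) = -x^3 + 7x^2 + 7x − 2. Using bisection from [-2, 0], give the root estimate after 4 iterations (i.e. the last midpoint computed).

m = -1, f(m) = -1 (−); new bracket [-2, -1]
m = -1.5, f(m) = 6.625 (+); new bracket [-1.5, -1]
m = -1.25, f(m) = 2.140625 (+); new bracket [-1.25, -1]
m = -1.125, f(m) = 0.4082 (+); new bracket [-1.125, -1]

-1.125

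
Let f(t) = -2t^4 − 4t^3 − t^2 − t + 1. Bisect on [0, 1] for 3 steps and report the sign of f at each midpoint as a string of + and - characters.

f(0.5) = -0.375 < 0, so the root lies in [0, 0.5]
f(0.25) = 0.617188 > 0, so the root lies in [0.25, 0.5]
f(0.375) = 0.233887 > 0, so the root lies in [0.375, 0.5]

-++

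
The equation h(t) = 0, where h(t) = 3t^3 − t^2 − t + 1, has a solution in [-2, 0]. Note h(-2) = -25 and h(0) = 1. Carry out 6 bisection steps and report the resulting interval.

[-0.75, -0.71875]

h(-1) = -2 < 0, so the root lies in [-1, 0]
h(-0.5) = 0.875 > 0, so the root lies in [-1, -0.5]
h(-0.75) = -0.078125 < 0, so the root lies in [-0.75, -0.5]
h(-0.625) = 0.502 > 0, so the root lies in [-0.75, -0.625]
h(-0.6875) = 0.24 > 0, so the root lies in [-0.75, -0.6875]
h(-0.71875) = 0.0882 > 0, so the root lies in [-0.75, -0.71875]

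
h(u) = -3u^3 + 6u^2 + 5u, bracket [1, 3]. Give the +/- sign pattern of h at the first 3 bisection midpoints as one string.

++-

midpoint 2: h = 10 > 0 → [2, 3]
midpoint 2.5: h = 3.125 > 0 → [2.5, 3]
midpoint 2.75: h = -3.265625 < 0 → [2.5, 2.75]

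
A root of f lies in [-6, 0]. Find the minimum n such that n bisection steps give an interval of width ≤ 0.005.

11

Width after n steps is 6/2^n. Need 2^n ≥ 6/0.005 = 1200.
2^10 = 1024 < 1200 ≤ 2^11 = 2048, so n = 11.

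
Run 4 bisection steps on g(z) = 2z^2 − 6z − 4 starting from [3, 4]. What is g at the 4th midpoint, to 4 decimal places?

g(3.5) = -0.5 < 0, so the root lies in [3.5, 4]
g(3.75) = 1.625 > 0, so the root lies in [3.5, 3.75]
g(3.625) = 0.53125 > 0, so the root lies in [3.5, 3.625]
g(3.5625) = 0.0078 > 0, so the root lies in [3.5, 3.5625]

0.0078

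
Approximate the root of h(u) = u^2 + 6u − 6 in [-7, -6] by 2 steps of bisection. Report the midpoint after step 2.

-6.75

midpoint -6.5: h = -2.75 < 0 → [-7, -6.5]
midpoint -6.75: h = -0.9375 < 0 → [-7, -6.75]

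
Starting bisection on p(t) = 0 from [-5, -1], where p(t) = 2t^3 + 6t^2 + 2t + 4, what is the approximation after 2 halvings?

p(-3) = -2 < 0, so the root lies in [-3, -1]
p(-2) = 8 > 0, so the root lies in [-3, -2]

-2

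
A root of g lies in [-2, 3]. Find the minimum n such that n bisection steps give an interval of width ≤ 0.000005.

20

Width after n steps is 5/2^n. Need 2^n ≥ 5/0.000005 = 1000000.
2^19 = 524288 < 1000000 ≤ 2^20 = 1048576, so n = 20.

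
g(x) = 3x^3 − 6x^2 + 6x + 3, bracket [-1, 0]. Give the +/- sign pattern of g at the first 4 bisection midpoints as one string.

m = -0.5, g(m) = -1.875 (−); new bracket [-0.5, 0]
m = -0.25, g(m) = 1.078125 (+); new bracket [-0.5, -0.25]
m = -0.375, g(m) = -0.251953 (−); new bracket [-0.375, -0.25]
m = -0.3125, g(m) = 0.4475 (+); new bracket [-0.375, -0.3125]

-+-+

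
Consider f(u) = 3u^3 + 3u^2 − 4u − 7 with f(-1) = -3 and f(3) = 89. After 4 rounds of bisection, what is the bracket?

[1.25, 1.5]

midpoint 1: f = -5 < 0 → [1, 3]
midpoint 2: f = 21 > 0 → [1, 2]
midpoint 1.5: f = 3.875 > 0 → [1, 1.5]
midpoint 1.25: f = -1.4531 < 0 → [1.25, 1.5]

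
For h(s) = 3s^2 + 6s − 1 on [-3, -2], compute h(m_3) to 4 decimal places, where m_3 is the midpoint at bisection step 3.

midpoint -2.5: h = 2.75 > 0 → [-2.5, -2]
midpoint -2.25: h = 0.6875 > 0 → [-2.25, -2]
midpoint -2.125: h = -0.203125 < 0 → [-2.25, -2.125]

-0.2031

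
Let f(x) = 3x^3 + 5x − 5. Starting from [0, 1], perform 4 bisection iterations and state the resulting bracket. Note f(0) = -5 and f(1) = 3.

f(0.5) = -2.125 < 0, so the root lies in [0.5, 1]
f(0.75) = 0.015625 > 0, so the root lies in [0.5, 0.75]
f(0.625) = -1.142578 < 0, so the root lies in [0.625, 0.75]
f(0.6875) = -0.5876 < 0, so the root lies in [0.6875, 0.75]

[0.6875, 0.75]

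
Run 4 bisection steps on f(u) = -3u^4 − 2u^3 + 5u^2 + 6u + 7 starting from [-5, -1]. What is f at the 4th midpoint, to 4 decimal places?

m = -3, f(m) = -155 (−); new bracket [-3, -1]
m = -2, f(m) = -17 (−); new bracket [-2, -1]
m = -1.5, f(m) = 0.8125 (+); new bracket [-2, -1.5]
m = -1.75, f(m) = -5.6055 (−); new bracket [-1.75, -1.5]

-5.6055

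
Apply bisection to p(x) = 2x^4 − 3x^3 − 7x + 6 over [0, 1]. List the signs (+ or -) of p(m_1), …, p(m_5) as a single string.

++---

m = 0.5, p(m) = 2.25 (+); new bracket [0.5, 1]
m = 0.75, p(m) = 0.117188 (+); new bracket [0.75, 1]
m = 0.875, p(m) = -0.962402 (−); new bracket [0.75, 0.875]
m = 0.8125, p(m) = -0.425 (−); new bracket [0.75, 0.8125]
m = 0.78125, p(m) = -0.1542 (−); new bracket [0.75, 0.78125]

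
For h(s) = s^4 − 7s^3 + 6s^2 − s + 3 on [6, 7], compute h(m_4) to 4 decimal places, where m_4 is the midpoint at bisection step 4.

8.5667

m = 6.5, h(m) = 112.6875 (+); new bracket [6, 6.5]
m = 6.25, h(m) = 48.019531 (+); new bracket [6, 6.25]
m = 6.125, h(m) = 20.908447 (+); new bracket [6, 6.125]
m = 6.0625, h(m) = 8.5667 (+); new bracket [6, 6.0625]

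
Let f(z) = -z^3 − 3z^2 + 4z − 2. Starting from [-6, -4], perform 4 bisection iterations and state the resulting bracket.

f(-5) = 28 > 0, so the root lies in [-5, -4]
f(-4.5) = 10.375 > 0, so the root lies in [-4.5, -4]
f(-4.25) = 3.578125 > 0, so the root lies in [-4.25, -4]
f(-4.125) = 0.6426 > 0, so the root lies in [-4.125, -4]

[-4.125, -4]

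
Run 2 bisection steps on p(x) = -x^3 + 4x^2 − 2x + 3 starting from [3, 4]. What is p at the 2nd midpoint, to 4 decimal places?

m = 3.5, p(m) = 2.125 (+); new bracket [3.5, 4]
m = 3.75, p(m) = -0.984375 (−); new bracket [3.5, 3.75]

-0.9844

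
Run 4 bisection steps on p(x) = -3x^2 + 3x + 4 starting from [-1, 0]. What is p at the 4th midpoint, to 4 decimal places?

-0.4180

p(-0.5) = 1.75 > 0, so the root lies in [-1, -0.5]
p(-0.75) = 0.0625 > 0, so the root lies in [-1, -0.75]
p(-0.875) = -0.921875 < 0, so the root lies in [-0.875, -0.75]
p(-0.8125) = -0.418 < 0, so the root lies in [-0.8125, -0.75]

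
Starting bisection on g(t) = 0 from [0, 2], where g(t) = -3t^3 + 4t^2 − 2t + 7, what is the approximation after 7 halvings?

midpoint 1: g = 6 > 0 → [1, 2]
midpoint 1.5: g = 2.875 > 0 → [1.5, 2]
midpoint 1.75: g = -0.328125 < 0 → [1.5, 1.75]
midpoint 1.625: g = 1.4395 > 0 → [1.625, 1.75]
midpoint 1.6875: g = 0.5994 > 0 → [1.6875, 1.75]
midpoint 1.71875: g = 0.1468 > 0 → [1.71875, 1.75]
midpoint 1.734375: g = -0.0878 < 0 → [1.71875, 1.734375]

1.734375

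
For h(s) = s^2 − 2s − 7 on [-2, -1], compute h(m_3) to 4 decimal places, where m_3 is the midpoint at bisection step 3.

0.2656

h(-1.5) = -1.75 < 0, so the root lies in [-2, -1.5]
h(-1.75) = -0.4375 < 0, so the root lies in [-2, -1.75]
h(-1.875) = 0.265625 > 0, so the root lies in [-1.875, -1.75]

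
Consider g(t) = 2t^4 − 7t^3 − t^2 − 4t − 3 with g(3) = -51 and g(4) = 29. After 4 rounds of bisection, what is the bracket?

g(3.5) = -29.25 < 0, so the root lies in [3.5, 4]
g(3.75) = -5.695312 < 0, so the root lies in [3.75, 4]
g(3.875) = 10.123535 > 0, so the root lies in [3.75, 3.875]
g(3.8125) = 1.8494 > 0, so the root lies in [3.75, 3.8125]

[3.75, 3.8125]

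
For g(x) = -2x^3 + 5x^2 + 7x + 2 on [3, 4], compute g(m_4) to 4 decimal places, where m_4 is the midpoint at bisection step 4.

-0.0317

midpoint 3.5: g = 2 > 0 → [3.5, 4]
midpoint 3.75: g = -6.90625 < 0 → [3.5, 3.75]
midpoint 3.625: g = -2.191406 < 0 → [3.5, 3.625]
midpoint 3.5625: g = -0.0317 < 0 → [3.5, 3.5625]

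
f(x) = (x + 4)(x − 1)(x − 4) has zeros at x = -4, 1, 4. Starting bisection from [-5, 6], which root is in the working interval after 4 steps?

-4

f(0.5) = 7.875 > 0, so the root lies in [-5, 0.5]
f(-2.25) = 35.546875 > 0, so the root lies in [-5, -2.25]
f(-3.625) = 13.224609 > 0, so the root lies in [-5, -3.625]
f(-4.3125) = -13.8 < 0, so the root lies in [-4.3125, -3.625]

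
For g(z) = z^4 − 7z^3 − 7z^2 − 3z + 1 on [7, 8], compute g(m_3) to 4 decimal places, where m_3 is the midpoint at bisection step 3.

midpoint 7.5: g = -204.3125 < 0 → [7.5, 8]
midpoint 7.75: g = -93.574219 < 0 → [7.75, 8]
midpoint 7.875: g = -29.407959 < 0 → [7.875, 8]

-29.4080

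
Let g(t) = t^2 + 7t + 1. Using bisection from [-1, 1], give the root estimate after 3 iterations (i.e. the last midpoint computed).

-0.25

m = 0, g(m) = 1 (+); new bracket [-1, 0]
m = -0.5, g(m) = -2.25 (−); new bracket [-0.5, 0]
m = -0.25, g(m) = -0.6875 (−); new bracket [-0.25, 0]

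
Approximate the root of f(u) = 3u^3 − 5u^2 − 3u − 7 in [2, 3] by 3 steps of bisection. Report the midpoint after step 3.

2.375

f(2.5) = 1.125 > 0, so the root lies in [2, 2.5]
f(2.25) = -4.890625 < 0, so the root lies in [2.25, 2.5]
f(2.375) = -2.138672 < 0, so the root lies in [2.375, 2.5]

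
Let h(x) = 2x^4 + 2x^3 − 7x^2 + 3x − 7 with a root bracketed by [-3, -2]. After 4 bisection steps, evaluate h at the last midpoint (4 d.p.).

m = -2.5, h(m) = -11.375 (−); new bracket [-3, -2.5]
m = -2.75, h(m) = 4.601562 (+); new bracket [-2.75, -2.5]
m = -2.625, h(m) = -4.32373 (−); new bracket [-2.75, -2.625]
m = -2.6875, h(m) = -0.1093 (−); new bracket [-2.75, -2.6875]

-0.1093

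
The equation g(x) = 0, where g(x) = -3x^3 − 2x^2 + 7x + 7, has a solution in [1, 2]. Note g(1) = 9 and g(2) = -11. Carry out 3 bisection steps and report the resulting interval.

[1.625, 1.75]

g(1.5) = 2.875 > 0, so the root lies in [1.5, 2]
g(1.75) = -2.953125 < 0, so the root lies in [1.5, 1.75]
g(1.625) = 0.220703 > 0, so the root lies in [1.625, 1.75]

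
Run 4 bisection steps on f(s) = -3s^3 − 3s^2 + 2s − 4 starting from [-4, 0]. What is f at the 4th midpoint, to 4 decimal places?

-0.6094

m = -2, f(m) = 4 (+); new bracket [-2, 0]
m = -1, f(m) = -6 (−); new bracket [-2, -1]
m = -1.5, f(m) = -3.625 (−); new bracket [-2, -1.5]
m = -1.75, f(m) = -0.6094 (−); new bracket [-2, -1.75]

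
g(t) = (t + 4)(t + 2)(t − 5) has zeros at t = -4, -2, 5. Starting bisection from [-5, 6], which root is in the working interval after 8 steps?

t = 0.5 gives g = -50.625, negative; keep [0.5, 6]
t = 3.25 gives g = -66.609375, negative; keep [3.25, 6]
t = 4.625 gives g = -21.427734, negative; keep [4.625, 6]
t = 5.3125 gives g = 21.2805, positive; keep [4.625, 5.3125]
t = 4.96875 gives g = -1.9532, negative; keep [4.96875, 5.3125]
t = 5.140625 gives g = 9.1786, positive; keep [4.96875, 5.140625]
t = 5.0546875 gives g = 3.4933, positive; keep [4.96875, 5.0546875]
t = 5.01171875 gives g = 0.7405, positive; keep [4.96875, 5.01171875]

5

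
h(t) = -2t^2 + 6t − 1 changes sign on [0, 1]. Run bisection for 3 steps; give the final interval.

m = 0.5, h(m) = 1.5 (+); new bracket [0, 0.5]
m = 0.25, h(m) = 0.375 (+); new bracket [0, 0.25]
m = 0.125, h(m) = -0.28125 (−); new bracket [0.125, 0.25]

[0.125, 0.25]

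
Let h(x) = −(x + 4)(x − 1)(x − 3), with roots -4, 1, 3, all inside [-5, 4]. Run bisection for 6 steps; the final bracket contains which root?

h(-0.5) = -18.375 < 0, so the root lies in [-5, -0.5]
h(-2.75) = -26.953125 < 0, so the root lies in [-5, -2.75]
h(-3.875) = -4.189453 < 0, so the root lies in [-5, -3.875]
h(-4.4375) = 17.6931 > 0, so the root lies in [-4.4375, -3.875]
h(-4.15625) = 5.7655 > 0, so the root lies in [-4.15625, -3.875]
h(-4.015625) = 0.5498 > 0, so the root lies in [-4.015625, -3.875]

-4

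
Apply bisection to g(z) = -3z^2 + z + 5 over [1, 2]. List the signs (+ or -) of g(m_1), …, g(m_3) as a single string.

-++

m = 1.5, g(m) = -0.25 (−); new bracket [1, 1.5]
m = 1.25, g(m) = 1.5625 (+); new bracket [1.25, 1.5]
m = 1.375, g(m) = 0.703125 (+); new bracket [1.375, 1.5]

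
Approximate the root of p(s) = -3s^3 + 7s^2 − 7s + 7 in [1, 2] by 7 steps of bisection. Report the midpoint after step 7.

1.7578125

s = 1.5 gives p = 2.125, positive; keep [1.5, 2]
s = 1.75 gives p = 0.109375, positive; keep [1.75, 2]
s = 1.875 gives p = -1.291016, negative; keep [1.75, 1.875]
s = 1.8125 gives p = -0.5544, negative; keep [1.75, 1.8125]
s = 1.78125 gives p = -0.2137, negative; keep [1.75, 1.78125]
s = 1.765625 gives p = -0.05, negative; keep [1.75, 1.765625]
s = 1.7578125 gives p = 0.0302, positive; keep [1.7578125, 1.765625]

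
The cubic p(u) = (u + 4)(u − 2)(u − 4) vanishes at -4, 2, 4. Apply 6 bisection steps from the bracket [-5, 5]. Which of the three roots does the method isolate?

-4

midpoint 0: p = 32 > 0 → [-5, 0]
midpoint -2.5: p = 43.875 > 0 → [-5, -2.5]
midpoint -3.75: p = 11.140625 > 0 → [-5, -3.75]
midpoint -4.375: p = -20.0215 < 0 → [-4.375, -3.75]
midpoint -4.0625: p = -3.0549 < 0 → [-4.0625, -3.75]
midpoint -3.90625: p = 4.3778 > 0 → [-4.0625, -3.90625]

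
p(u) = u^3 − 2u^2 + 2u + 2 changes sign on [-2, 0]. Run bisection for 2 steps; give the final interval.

p(-1) = -3 < 0, so the root lies in [-1, 0]
p(-0.5) = 0.375 > 0, so the root lies in [-1, -0.5]

[-1, -0.5]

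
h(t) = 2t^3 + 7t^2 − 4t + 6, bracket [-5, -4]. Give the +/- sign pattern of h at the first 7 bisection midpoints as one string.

--+--++

midpoint -4.5: h = -16.5 < 0 → [-4.5, -4]
midpoint -4.25: h = -4.09375 < 0 → [-4.25, -4]
midpoint -4.125: h = 1.230469 > 0 → [-4.25, -4.125]
midpoint -4.1875: h = -1.3608 < 0 → [-4.1875, -4.125]
midpoint -4.15625: h = -0.0477 < 0 → [-4.15625, -4.125]
midpoint -4.140625: h = 0.5958 > 0 → [-4.15625, -4.140625]
midpoint -4.1484375: h = 0.2751 > 0 → [-4.15625, -4.1484375]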